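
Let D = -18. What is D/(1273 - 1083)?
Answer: -9/95 ≈ -0.094737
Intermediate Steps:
D/(1273 - 1083) = -18/(1273 - 1083) = -18/190 = -18*1/190 = -9/95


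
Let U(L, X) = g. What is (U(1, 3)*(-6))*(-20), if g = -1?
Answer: -120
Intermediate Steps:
U(L, X) = -1
(U(1, 3)*(-6))*(-20) = -1*(-6)*(-20) = 6*(-20) = -120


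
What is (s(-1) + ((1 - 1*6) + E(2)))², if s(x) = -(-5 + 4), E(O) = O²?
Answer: 0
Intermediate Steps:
s(x) = 1 (s(x) = -1*(-1) = 1)
(s(-1) + ((1 - 1*6) + E(2)))² = (1 + ((1 - 1*6) + 2²))² = (1 + ((1 - 6) + 4))² = (1 + (-5 + 4))² = (1 - 1)² = 0² = 0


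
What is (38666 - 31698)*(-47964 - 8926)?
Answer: -396409520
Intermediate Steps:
(38666 - 31698)*(-47964 - 8926) = 6968*(-56890) = -396409520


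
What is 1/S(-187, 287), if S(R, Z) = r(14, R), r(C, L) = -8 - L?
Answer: 1/179 ≈ 0.0055866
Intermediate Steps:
S(R, Z) = -8 - R
1/S(-187, 287) = 1/(-8 - 1*(-187)) = 1/(-8 + 187) = 1/179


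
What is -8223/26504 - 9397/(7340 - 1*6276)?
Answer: -4028240/440629 ≈ -9.1420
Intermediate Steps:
-8223/26504 - 9397/(7340 - 1*6276) = -8223*1/26504 - 9397/(7340 - 6276) = -8223/26504 - 9397/1064 = -4028240/440629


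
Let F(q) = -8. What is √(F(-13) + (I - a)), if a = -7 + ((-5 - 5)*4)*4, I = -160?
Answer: I ≈ 1.0*I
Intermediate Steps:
a = -167 (a = -7 - 10*4*4 = -7 - 40*4 = -7 - 160 = -167)
√(F(-13) + (I - a)) = √(-8 + (-160 - 1*(-167))) = √(-8 + (-160 + 167)) = √(-8 + 7) = √(-1) = I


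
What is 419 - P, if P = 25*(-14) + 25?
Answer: 744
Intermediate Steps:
P = -325 (P = -350 + 25 = -325)
419 - P = 419 - 1*(-325) = 419 + 325 = 744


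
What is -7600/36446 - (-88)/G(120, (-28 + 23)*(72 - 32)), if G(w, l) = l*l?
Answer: -18799547/91115000 ≈ -0.20633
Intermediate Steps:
G(w, l) = l²
-7600/36446 - (-88)/G(120, (-28 + 23)*(72 - 32)) = -7600/36446 - (-88)/(((-28 + 23)*(72 - 32))²) = -7600*1/36446 - (-88)/((-5*40)²) = -3800/18223 - (-88)/((-200)²) = -3800/18223 - (-88)/40000 = -3800/18223 - 1*(-11/5000) = -3800/18223 + 11/5000 = -18799547/91115000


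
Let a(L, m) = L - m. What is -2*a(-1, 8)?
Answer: 18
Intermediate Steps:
-2*a(-1, 8) = -2*(-1 - 1*8) = -2*(-1 - 8) = -2*(-9) = 18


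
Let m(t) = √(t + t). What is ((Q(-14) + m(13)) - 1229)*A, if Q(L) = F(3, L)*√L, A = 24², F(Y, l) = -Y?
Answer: -707904 + 576*√26 - 1728*I*√14 ≈ -7.0497e+5 - 6465.6*I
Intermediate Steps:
A = 576
m(t) = √2*√t (m(t) = √(2*t) = √2*√t)
Q(L) = -3*√L (Q(L) = (-1*3)*√L = -3*√L)
((Q(-14) + m(13)) - 1229)*A = ((-3*I*√14 + √2*√13) - 1229)*576 = ((-3*I*√14 + √26) - 1229)*576 = ((√26 - 3*I*√14) - 1229)*576 = (-1229 + √26 - 3*I*√14)*576 = -707904 + 576*√26 - 1728*I*√14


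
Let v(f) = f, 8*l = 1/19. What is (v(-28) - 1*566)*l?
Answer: -297/76 ≈ -3.9079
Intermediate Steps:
l = 1/152 (l = (⅛)/19 = (⅛)*(1/19) = 1/152 ≈ 0.0065789)
(v(-28) - 1*566)*l = (-28 - 1*566)*(1/152) = (-28 - 566)*(1/152) = -594*1/152 = -297/76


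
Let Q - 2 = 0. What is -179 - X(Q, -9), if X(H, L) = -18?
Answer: -161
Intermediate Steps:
Q = 2 (Q = 2 + 0 = 2)
-179 - X(Q, -9) = -179 - 1*(-18) = -179 + 18 = -161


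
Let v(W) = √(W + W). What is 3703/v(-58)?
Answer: -3703*I*√29/58 ≈ -343.81*I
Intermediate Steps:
v(W) = √2*√W (v(W) = √(2*W) = √2*√W)
3703/v(-58) = 3703/((√2*√(-58))) = 3703/((√2*(I*√58))) = 3703/((2*I*√29)) = 3703*(-I*√29/58) = -3703*I*√29/58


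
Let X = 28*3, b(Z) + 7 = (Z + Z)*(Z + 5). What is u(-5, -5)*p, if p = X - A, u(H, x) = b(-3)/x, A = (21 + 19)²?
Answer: -28804/5 ≈ -5760.8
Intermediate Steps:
b(Z) = -7 + 2*Z*(5 + Z) (b(Z) = -7 + (Z + Z)*(Z + 5) = -7 + (2*Z)*(5 + Z) = -7 + 2*Z*(5 + Z))
X = 84
A = 1600 (A = 40² = 1600)
u(H, x) = -19/x (u(H, x) = (-7 + 2*(-3)² + 10*(-3))/x = (-7 + 2*9 - 30)/x = (-7 + 18 - 30)/x = -19/x)
p = -1516 (p = 84 - 1*1600 = 84 - 1600 = -1516)
u(-5, -5)*p = -19/(-5)*(-1516) = -19*(-⅕)*(-1516) = (19/5)*(-1516) = -28804/5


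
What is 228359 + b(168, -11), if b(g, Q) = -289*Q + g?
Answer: 231706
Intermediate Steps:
b(g, Q) = g - 289*Q
228359 + b(168, -11) = 228359 + (168 - 289*(-11)) = 228359 + (168 + 3179) = 228359 + 3347 = 231706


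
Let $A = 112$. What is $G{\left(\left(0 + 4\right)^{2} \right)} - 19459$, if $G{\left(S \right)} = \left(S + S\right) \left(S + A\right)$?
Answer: $-15363$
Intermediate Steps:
$G{\left(S \right)} = 2 S \left(112 + S\right)$ ($G{\left(S \right)} = \left(S + S\right) \left(S + 112\right) = 2 S \left(112 + S\right)$)
$G{\left(\left(0 + 4\right)^{2} \right)} - 19459 = 2 \left(0 + 4\right)^{2} \left(112 + \left(0 + 4\right)^{2}\right) - 19459 = 2 \cdot 4^{2} \left(112 + 4^{2}\right) - 19459 = 2 \cdot 16 \left(112 + 16\right) - 19459 = 2 \cdot 16 \cdot 128 - 19459 = 4096 - 19459 = -15363$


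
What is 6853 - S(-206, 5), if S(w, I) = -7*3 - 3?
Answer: 6877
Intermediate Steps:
S(w, I) = -24 (S(w, I) = -21 - 3 = -24)
6853 - S(-206, 5) = 6853 - 1*(-24) = 6853 + 24 = 6877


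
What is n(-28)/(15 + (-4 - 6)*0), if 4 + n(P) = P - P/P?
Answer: -11/5 ≈ -2.2000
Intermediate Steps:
n(P) = -5 + P (n(P) = -4 + (P - P/P) = -4 + (P - 1*1) = -4 + (P - 1) = -4 + (-1 + P) = -5 + P)
n(-28)/(15 + (-4 - 6)*0) = (-5 - 28)/(15 + (-4 - 6)*0) = -33/(15 - 10*0) = -33/(15 + 0) = -33/15 = -33*1/15 = -11/5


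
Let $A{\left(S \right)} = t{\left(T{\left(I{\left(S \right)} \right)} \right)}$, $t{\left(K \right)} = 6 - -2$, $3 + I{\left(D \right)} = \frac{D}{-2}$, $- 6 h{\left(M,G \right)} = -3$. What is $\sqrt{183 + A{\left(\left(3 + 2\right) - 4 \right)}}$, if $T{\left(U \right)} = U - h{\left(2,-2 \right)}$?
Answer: $\sqrt{191} \approx 13.82$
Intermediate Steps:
$h{\left(M,G \right)} = \frac{1}{2}$ ($h{\left(M,G \right)} = \left(- \frac{1}{6}\right) \left(-3\right) = \frac{1}{2}$)
$I{\left(D \right)} = -3 - \frac{D}{2}$ ($I{\left(D \right)} = -3 + \frac{D}{-2} = -3 + D \left(- \frac{1}{2}\right) = -3 - \frac{D}{2}$)
$T{\left(U \right)} = - \frac{1}{2} + U$ ($T{\left(U \right)} = U - \frac{1}{2} = - \frac{1}{2} + U$)
$t{\left(K \right)} = 8$ ($t{\left(K \right)} = 6 + 2 = 8$)
$A{\left(S \right)} = 8$
$\sqrt{183 + A{\left(\left(3 + 2\right) - 4 \right)}} = \sqrt{183 + 8} = \sqrt{191}$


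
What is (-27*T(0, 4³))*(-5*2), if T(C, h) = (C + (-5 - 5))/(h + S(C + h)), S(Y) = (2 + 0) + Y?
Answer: -270/13 ≈ -20.769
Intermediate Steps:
S(Y) = 2 + Y
T(C, h) = (-10 + C)/(2 + C + 2*h) (T(C, h) = (C + (-5 - 5))/(h + (2 + (C + h))) = (C - 10)/(h + (2 + C + h)) = (-10 + C)/(2 + C + 2*h))
(-27*T(0, 4³))*(-5*2) = (-27*(-10 + 0)/(2 + 0 + 2*4³))*(-5*2) = -27*(-10)/(2 + 0 + 2*64)*(-10) = -27*(-10)/(2 + 0 + 128)*(-10) = -27*(-10)/130*(-10) = -27*(-1/13)*(-10) = (27/13)*(-10) = -270/13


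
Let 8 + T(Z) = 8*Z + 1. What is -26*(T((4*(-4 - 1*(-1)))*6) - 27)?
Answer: 15860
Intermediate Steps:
T(Z) = -7 + 8*Z (T(Z) = -8 + (8*Z + 1) = -8 + (1 + 8*Z) = -7 + 8*Z)
-26*(T((4*(-4 - 1*(-1)))*6) - 27) = -26*((-7 + 8*((4*(-4 - 1*(-1)))*6)) - 27) = -26*((-7 + 8*((4*(-4 + 1))*6)) - 27) = -26*((-7 + 8*((4*(-3))*6)) - 27) = -26*((-7 + 8*(-12*6)) - 27) = -26*((-7 + 8*(-72)) - 27) = -26*((-7 - 576) - 27) = -26*(-583 - 27) = -26*(-610) = 15860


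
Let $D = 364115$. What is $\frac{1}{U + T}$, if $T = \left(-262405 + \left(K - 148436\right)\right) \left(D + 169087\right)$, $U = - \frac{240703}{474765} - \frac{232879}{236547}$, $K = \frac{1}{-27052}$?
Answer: $- \frac{506342367430110}{110919988343789556790297297} \approx -4.5649 \cdot 10^{-12}$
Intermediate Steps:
$K = - \frac{1}{27052} \approx -3.6966 \cdot 10^{-5}$
$U = - \frac{55833456992}{37434745485}$ ($U = \left(-240703\right) \frac{1}{474765} - \frac{232879}{236547} = - \frac{240703}{474765} - \frac{232879}{236547} = - \frac{55833456992}{37434745485} \approx -1.4915$)
$T = - \frac{2963022371488533}{13526}$ ($T = \left(-262405 - \frac{4015490673}{27052}\right) \left(364115 + 169087\right) = \left(-262405 - \frac{4015490673}{27052}\right) 533202 = \left(- \frac{11114070733}{27052}\right) 533202 = - \frac{2963022371488533}{13526} \approx -2.1906 \cdot 10^{11}$)
$\frac{1}{U + T} = \frac{1}{- \frac{55833456992}{37434745485} - \frac{2963022371488533}{13526}} = \frac{1}{- \frac{110919988343789556790297297}{506342367430110}} = - \frac{506342367430110}{110919988343789556790297297}$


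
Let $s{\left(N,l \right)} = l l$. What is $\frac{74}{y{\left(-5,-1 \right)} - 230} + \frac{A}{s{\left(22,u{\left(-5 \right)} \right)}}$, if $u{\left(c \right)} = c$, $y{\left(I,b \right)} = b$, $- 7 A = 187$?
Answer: $- \frac{8021}{5775} \approx -1.3889$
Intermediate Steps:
$A = - \frac{187}{7}$ ($A = \left(- \frac{1}{7}\right) 187 = - \frac{187}{7} \approx -26.714$)
$s{\left(N,l \right)} = l^{2}$
$\frac{74}{y{\left(-5,-1 \right)} - 230} + \frac{A}{s{\left(22,u{\left(-5 \right)} \right)}} = \frac{74}{-1 - 230} - \frac{187}{7 \left(-5\right)^{2}} = \frac{74}{-231} - \frac{187}{7 \cdot 25} = 74 \left(- \frac{1}{231}\right) - \frac{187}{175} = - \frac{74}{231} - \frac{187}{175} = - \frac{8021}{5775}$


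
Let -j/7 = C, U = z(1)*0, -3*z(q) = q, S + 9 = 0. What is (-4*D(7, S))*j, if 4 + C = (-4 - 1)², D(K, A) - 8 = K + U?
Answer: 8820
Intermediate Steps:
S = -9 (S = -9 + 0 = -9)
z(q) = -q/3
U = 0 (U = -⅓*1*0 = -⅓*0 = 0)
D(K, A) = 8 + K (D(K, A) = 8 + (K + 0) = 8 + K)
C = 21 (C = -4 + (-4 - 1)² = -4 + (-5)² = -4 + 25 = 21)
j = -147 (j = -7*21 = -147)
(-4*D(7, S))*j = -4*(8 + 7)*(-147) = -4*15*(-147) = -60*(-147) = 8820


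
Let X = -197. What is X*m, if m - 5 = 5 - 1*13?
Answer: 591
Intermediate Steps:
m = -3 (m = 5 + (5 - 1*13) = 5 + (5 - 13) = 5 - 8 = -3)
X*m = -197*(-3) = 591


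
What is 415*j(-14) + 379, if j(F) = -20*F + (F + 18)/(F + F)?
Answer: 815638/7 ≈ 1.1652e+5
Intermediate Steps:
j(F) = -20*F + (18 + F)/(2*F) (j(F) = -20*F + (18 + F)/((2*F)) = -20*F + (18 + F)*(1/(2*F)) = -20*F + (18 + F)/(2*F))
415*j(-14) + 379 = 415*(½ - 20*(-14) + 9/(-14)) + 379 = 415*(½ + 280 + 9*(-1/14)) + 379 = 415*(½ + 280 - 9/14) + 379 = 415*(1959/7) + 379 = 812985/7 + 379 = 815638/7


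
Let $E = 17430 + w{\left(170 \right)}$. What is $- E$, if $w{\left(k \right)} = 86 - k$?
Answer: $-17346$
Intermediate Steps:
$E = 17346$ ($E = 17430 + \left(86 - 170\right) = 17430 - 84 = 17346$)
$- E = \left(-1\right) 17346 = -17346$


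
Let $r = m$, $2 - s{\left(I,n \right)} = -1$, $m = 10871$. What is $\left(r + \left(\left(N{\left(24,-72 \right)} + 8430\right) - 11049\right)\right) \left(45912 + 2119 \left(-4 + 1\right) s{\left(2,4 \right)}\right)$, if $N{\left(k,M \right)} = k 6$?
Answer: $225357036$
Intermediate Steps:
$s{\left(I,n \right)} = 3$ ($s{\left(I,n \right)} = 2 - -1 = 2 + 1 = 3$)
$N{\left(k,M \right)} = 6 k$
$r = 10871$
$\left(r + \left(\left(N{\left(24,-72 \right)} + 8430\right) - 11049\right)\right) \left(45912 + 2119 \left(-4 + 1\right) s{\left(2,4 \right)}\right) = \left(10871 + \left(\left(6 \cdot 24 + 8430\right) - 11049\right)\right) \left(45912 + 2119 \left(-4 + 1\right) 3\right) = \left(10871 + \left(\left(144 + 8430\right) - 11049\right)\right) \left(45912 + 2119 \left(\left(-3\right) 3\right)\right) = \left(10871 + \left(8574 - 11049\right)\right) \left(45912 + 2119 \left(-9\right)\right) = \left(10871 - 2475\right) \left(45912 - 19071\right) = 8396 \cdot 26841 = 225357036$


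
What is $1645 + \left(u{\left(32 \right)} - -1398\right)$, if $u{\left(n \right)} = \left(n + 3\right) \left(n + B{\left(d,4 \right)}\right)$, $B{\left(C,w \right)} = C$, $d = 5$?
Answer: $4338$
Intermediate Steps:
$u{\left(n \right)} = \left(3 + n\right) \left(5 + n\right)$ ($u{\left(n \right)} = \left(n + 3\right) \left(n + 5\right) = \left(3 + n\right) \left(5 + n\right)$)
$1645 + \left(u{\left(32 \right)} - -1398\right) = 1645 + \left(\left(15 + 32^{2} + 8 \cdot 32\right) - -1398\right) = 1645 + \left(\left(15 + 1024 + 256\right) + 1398\right) = 1645 + \left(1295 + 1398\right) = 1645 + 2693 = 4338$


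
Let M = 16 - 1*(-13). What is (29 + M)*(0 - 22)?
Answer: -1276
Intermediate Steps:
M = 29 (M = 16 + 13 = 29)
(29 + M)*(0 - 22) = (29 + 29)*(0 - 22) = 58*(-22) = -1276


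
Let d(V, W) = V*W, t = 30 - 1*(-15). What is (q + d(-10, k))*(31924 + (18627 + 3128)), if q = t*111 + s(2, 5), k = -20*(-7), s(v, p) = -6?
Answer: 192653931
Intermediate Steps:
k = 140
t = 45 (t = 30 + 15 = 45)
q = 4989 (q = 45*111 - 6 = 4995 - 6 = 4989)
(q + d(-10, k))*(31924 + (18627 + 3128)) = (4989 - 10*140)*(31924 + (18627 + 3128)) = (4989 - 1400)*(31924 + 21755) = 3589*53679 = 192653931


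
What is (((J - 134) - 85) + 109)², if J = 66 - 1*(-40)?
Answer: 16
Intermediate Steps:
J = 106 (J = 66 + 40 = 106)
(((J - 134) - 85) + 109)² = (((106 - 134) - 85) + 109)² = ((-28 - 85) + 109)² = (-113 + 109)² = (-4)² = 16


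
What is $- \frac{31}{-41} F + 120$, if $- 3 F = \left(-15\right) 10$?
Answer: $\frac{6470}{41} \approx 157.8$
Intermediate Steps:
$F = 50$ ($F = - \frac{\left(-15\right) 10}{3} = \left(- \frac{1}{3}\right) \left(-150\right) = 50$)
$- \frac{31}{-41} F + 120 = - \frac{31}{-41} \cdot 50 + 120 = \left(-31\right) \left(- \frac{1}{41}\right) 50 + 120 = \frac{31}{41} \cdot 50 + 120 = \frac{1550}{41} + 120 = \frac{6470}{41}$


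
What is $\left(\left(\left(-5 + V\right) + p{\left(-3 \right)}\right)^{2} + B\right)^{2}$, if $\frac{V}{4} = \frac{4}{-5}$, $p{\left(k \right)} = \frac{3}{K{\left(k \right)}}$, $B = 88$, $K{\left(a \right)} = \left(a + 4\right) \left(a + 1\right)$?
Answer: $\frac{331567681}{10000} \approx 33157.0$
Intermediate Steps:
$K{\left(a \right)} = \left(1 + a\right) \left(4 + a\right)$ ($K{\left(a \right)} = \left(4 + a\right) \left(1 + a\right) = \left(1 + a\right) \left(4 + a\right)$)
$p{\left(k \right)} = \frac{3}{4 + k^{2} + 5 k}$
$V = - \frac{16}{5}$ ($V = 4 \frac{4}{-5} = 4 \cdot 4 \left(- \frac{1}{5}\right) = 4 \left(- \frac{4}{5}\right) = - \frac{16}{5} \approx -3.2$)
$\left(\left(\left(-5 + V\right) + p{\left(-3 \right)}\right)^{2} + B\right)^{2} = \left(\left(\left(-5 - \frac{16}{5}\right) + \frac{3}{4 + \left(-3\right)^{2} + 5 \left(-3\right)}\right)^{2} + 88\right)^{2} = \left(\left(- \frac{41}{5} + \frac{3}{4 + 9 - 15}\right)^{2} + 88\right)^{2} = \left(\left(- \frac{41}{5} + \frac{3}{-2}\right)^{2} + 88\right)^{2} = \left(\left(- \frac{41}{5} + 3 \left(- \frac{1}{2}\right)\right)^{2} + 88\right)^{2} = \left(\left(- \frac{41}{5} - \frac{3}{2}\right)^{2} + 88\right)^{2} = \left(\left(- \frac{97}{10}\right)^{2} + 88\right)^{2} = \left(\frac{9409}{100} + 88\right)^{2} = \left(\frac{18209}{100}\right)^{2} = \frac{331567681}{10000}$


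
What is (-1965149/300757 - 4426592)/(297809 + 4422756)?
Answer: -1331330495293/1419742967705 ≈ -0.93773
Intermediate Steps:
(-1965149/300757 - 4426592)/(297809 + 4422756) = (-1965149*1/300757 - 4426592)/4720565 = (-1965149/300757 - 4426592)*(1/4720565) = -1331330495293/300757*1/4720565 = -1331330495293/1419742967705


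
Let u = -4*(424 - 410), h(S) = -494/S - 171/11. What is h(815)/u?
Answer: 144799/502040 ≈ 0.28842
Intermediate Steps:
h(S) = -171/11 - 494/S (h(S) = -494/S - 171*1/11 = -494/S - 171/11 = -171/11 - 494/S)
u = -56 (u = -4*14 = -56)
h(815)/u = (-171/11 - 494/815)/(-56) = (-171/11 - 494*1/815)*(-1/56) = (-171/11 - 494/815)*(-1/56) = -144799/8965*(-1/56) = 144799/502040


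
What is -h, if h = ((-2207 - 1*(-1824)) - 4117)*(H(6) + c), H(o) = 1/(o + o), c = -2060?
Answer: -9269625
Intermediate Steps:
H(o) = 1/(2*o)
h = 9269625 (h = ((-2207 - 1*(-1824)) - 4117)*((1/2)/6 - 2060) = ((-2207 + 1824) - 4117)*((1/2)*(1/6) - 2060) = (-383 - 4117)*(1/12 - 2060) = -4500*(-24719/12) = 9269625)
-h = -1*9269625 = -9269625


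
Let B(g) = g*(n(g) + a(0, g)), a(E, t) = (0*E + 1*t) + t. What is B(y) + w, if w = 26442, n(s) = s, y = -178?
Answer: 121494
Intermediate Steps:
a(E, t) = 2*t (a(E, t) = (0 + t) + t = t + t = 2*t)
B(g) = 3*g² (B(g) = g*(g + 2*g) = g*(3*g) = 3*g²)
B(y) + w = 3*(-178)² + 26442 = 3*31684 + 26442 = 95052 + 26442 = 121494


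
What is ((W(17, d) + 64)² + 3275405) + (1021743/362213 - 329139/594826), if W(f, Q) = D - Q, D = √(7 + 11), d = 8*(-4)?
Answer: 707688146897919493/215453709938 + 576*√2 ≈ 3.2855e+6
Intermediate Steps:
d = -32
D = 3*√2 (D = √18 = 3*√2 ≈ 4.2426)
W(f, Q) = -Q + 3*√2 (W(f, Q) = 3*√2 - Q = -Q + 3*√2)
((W(17, d) + 64)² + 3275405) + (1021743/362213 - 329139/594826) = (((-1*(-32) + 3*√2) + 64)² + 3275405) + (1021743/362213 - 329139/594826) = (((32 + 3*√2) + 64)² + 3275405) + (1021743*(1/362213) - 329139*1/594826) = ((96 + 3*√2)² + 3275405) + (1021743/362213 - 329139/594826) = (3275405 + (96 + 3*√2)²) + 488540877111/215453709938 = 705698647340352001/215453709938 + (96 + 3*√2)²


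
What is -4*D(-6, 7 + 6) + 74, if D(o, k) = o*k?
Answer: 386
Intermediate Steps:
D(o, k) = k*o
-4*D(-6, 7 + 6) + 74 = -4*(7 + 6)*(-6) + 74 = -52*(-6) + 74 = -4*(-78) + 74 = 312 + 74 = 386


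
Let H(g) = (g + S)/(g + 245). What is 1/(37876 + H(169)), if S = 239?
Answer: 69/2613512 ≈ 2.6401e-5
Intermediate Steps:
H(g) = (239 + g)/(245 + g) (H(g) = (g + 239)/(g + 245) = (239 + g)/(245 + g))
1/(37876 + H(169)) = 1/(37876 + (239 + 169)/(245 + 169)) = 1/(37876 + 408/414) = 1/(37876 + (1/414)*408) = 1/(37876 + 68/69) = 1/(2613512/69) = 69/2613512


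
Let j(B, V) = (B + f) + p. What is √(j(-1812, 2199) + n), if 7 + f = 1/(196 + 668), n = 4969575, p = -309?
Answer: √25751245254/72 ≈ 2228.8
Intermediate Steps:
f = -6047/864 (f = -7 + 1/(196 + 668) = -7 + 1/864 = -6047/864 ≈ -6.9988)
j(B, V) = -273023/864 + B (j(B, V) = (B - 6047/864) - 309 = (-6047/864 + B) - 309 = -273023/864 + B)
√(j(-1812, 2199) + n) = √((-273023/864 - 1812) + 4969575) = √(-1838591/864 + 4969575) = √(4291874209/864) = √25751245254/72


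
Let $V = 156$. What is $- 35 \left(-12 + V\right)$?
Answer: $-5040$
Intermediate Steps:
$- 35 \left(-12 + V\right) = - 35 \left(-12 + 156\right) = \left(-35\right) 144 = -5040$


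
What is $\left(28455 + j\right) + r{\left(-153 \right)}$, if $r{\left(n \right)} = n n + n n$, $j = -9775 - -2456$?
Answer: $67954$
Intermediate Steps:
$j = -7319$ ($j = -9775 + 2456 = -7319$)
$r{\left(n \right)} = 2 n^{2}$ ($r{\left(n \right)} = n^{2} + n^{2} = 2 n^{2}$)
$\left(28455 + j\right) + r{\left(-153 \right)} = \left(28455 - 7319\right) + 2 \left(-153\right)^{2} = 21136 + 2 \cdot 23409 = 21136 + 46818 = 67954$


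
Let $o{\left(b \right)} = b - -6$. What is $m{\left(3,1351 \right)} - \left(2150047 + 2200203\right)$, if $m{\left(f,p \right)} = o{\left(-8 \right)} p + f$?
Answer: $-4352949$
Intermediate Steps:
$o{\left(b \right)} = 6 + b$ ($o{\left(b \right)} = b + 6 = 6 + b$)
$m{\left(f,p \right)} = f - 2 p$ ($m{\left(f,p \right)} = \left(6 - 8\right) p + f = - 2 p + f = f - 2 p$)
$m{\left(3,1351 \right)} - \left(2150047 + 2200203\right) = \left(3 - 2702\right) - \left(2150047 + 2200203\right) = \left(3 - 2702\right) - 4350250 = -2699 - 4350250 = -4352949$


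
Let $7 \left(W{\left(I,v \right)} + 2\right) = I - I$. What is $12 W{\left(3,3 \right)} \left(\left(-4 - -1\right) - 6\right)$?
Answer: $216$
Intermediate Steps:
$W{\left(I,v \right)} = -2$ ($W{\left(I,v \right)} = -2 + \frac{I - I}{7} = -2 + \frac{1}{7} \cdot 0 = -2 + 0 = -2$)
$12 W{\left(3,3 \right)} \left(\left(-4 - -1\right) - 6\right) = 12 \left(-2\right) \left(\left(-4 - -1\right) - 6\right) = - 24 \left(\left(-4 + 1\right) - 6\right) = - 24 \left(-3 - 6\right) = \left(-24\right) \left(-9\right) = 216$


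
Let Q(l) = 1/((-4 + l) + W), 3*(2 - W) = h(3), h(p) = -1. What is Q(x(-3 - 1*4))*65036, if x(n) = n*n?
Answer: 1374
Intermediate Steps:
x(n) = n²
W = 7/3 (W = 2 - ⅓*(-1) = 2 + ⅓ = 7/3 ≈ 2.3333)
Q(l) = 1/(-5/3 + l) (Q(l) = 1/((-4 + l) + 7/3) = 1/(-5/3 + l))
Q(x(-3 - 1*4))*65036 = (3/(-5 + 3*(-3 - 1*4)²))*65036 = (3/(-5 + 3*(-3 - 4)²))*65036 = (3/(-5 + 3*(-7)²))*65036 = (3/(-5 + 3*49))*65036 = (3/(-5 + 147))*65036 = (3/142)*65036 = 1374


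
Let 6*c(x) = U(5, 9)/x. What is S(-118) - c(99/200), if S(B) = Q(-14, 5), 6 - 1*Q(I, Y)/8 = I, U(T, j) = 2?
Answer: 47320/297 ≈ 159.33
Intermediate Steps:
Q(I, Y) = 48 - 8*I
S(B) = 160 (S(B) = 48 - 8*(-14) = 48 + 112 = 160)
c(x) = 1/(3*x) (c(x) = (2/x)/6 = 1/(3*x))
S(-118) - c(99/200) = 160 - 1/(3*(99/200)) = 160 - 1/(3*(99*(1/200))) = 160 - 1/(3*99/200) = 160 - 200/(3*99) = 160 - 1*200/297 = 160 - 200/297 = 47320/297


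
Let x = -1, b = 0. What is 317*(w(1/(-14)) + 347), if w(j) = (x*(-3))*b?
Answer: 109999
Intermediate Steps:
w(j) = 0 (w(j) = -1*(-3)*0 = 3*0 = 0)
317*(w(1/(-14)) + 347) = 317*(0 + 347) = 317*347 = 109999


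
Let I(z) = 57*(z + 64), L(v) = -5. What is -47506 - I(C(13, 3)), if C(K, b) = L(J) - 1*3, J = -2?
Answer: -50698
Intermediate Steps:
C(K, b) = -8 (C(K, b) = -5 - 1*3 = -5 - 3 = -8)
I(z) = 3648 + 57*z (I(z) = 57*(64 + z) = 3648 + 57*z)
-47506 - I(C(13, 3)) = -47506 - (3648 + 57*(-8)) = -47506 - (3648 - 456) = -47506 - 1*3192 = -47506 - 3192 = -50698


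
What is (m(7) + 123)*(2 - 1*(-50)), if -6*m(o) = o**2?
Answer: 17914/3 ≈ 5971.3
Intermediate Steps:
m(o) = -o**2/6
(m(7) + 123)*(2 - 1*(-50)) = (-1/6*7**2 + 123)*(2 - 1*(-50)) = (-1/6*49 + 123)*(2 + 50) = (-49/6 + 123)*52 = (689/6)*52 = 17914/3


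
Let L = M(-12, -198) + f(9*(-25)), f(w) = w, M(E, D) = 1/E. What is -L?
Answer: 2701/12 ≈ 225.08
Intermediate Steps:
L = -2701/12 (L = 1/(-12) + 9*(-25) = -1/12 - 225 = -2701/12 ≈ -225.08)
-L = -1*(-2701/12) = 2701/12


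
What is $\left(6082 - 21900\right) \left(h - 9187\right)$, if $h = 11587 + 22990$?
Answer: $-401619020$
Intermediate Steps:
$h = 34577$
$\left(6082 - 21900\right) \left(h - 9187\right) = \left(6082 - 21900\right) \left(34577 - 9187\right) = \left(-15818\right) 25390 = -401619020$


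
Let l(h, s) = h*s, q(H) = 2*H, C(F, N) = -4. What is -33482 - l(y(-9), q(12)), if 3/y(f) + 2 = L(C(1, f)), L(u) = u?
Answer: -33470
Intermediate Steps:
y(f) = -½ (y(f) = 3/(-2 - 4) = 3/(-6) = 3*(-⅙) = -½)
-33482 - l(y(-9), q(12)) = -33482 - (-1)*2*12/2 = -33482 - (-1)*24/2 = -33482 - 1*(-12) = -33482 + 12 = -33470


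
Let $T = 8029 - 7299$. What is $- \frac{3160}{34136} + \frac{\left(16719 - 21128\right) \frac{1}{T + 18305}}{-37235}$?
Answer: $- \frac{279944635672}{3024314016075} \approx -0.092565$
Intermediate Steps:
$T = 730$
$- \frac{3160}{34136} + \frac{\left(16719 - 21128\right) \frac{1}{T + 18305}}{-37235} = - \frac{3160}{34136} + \frac{\left(16719 - 21128\right) \frac{1}{730 + 18305}}{-37235} = \left(-3160\right) \frac{1}{34136} + - \frac{4409}{19035} \left(- \frac{1}{37235}\right) = - \frac{395}{4267} + \left(-4409\right) \frac{1}{19035} \left(- \frac{1}{37235}\right) = - \frac{395}{4267} - - \frac{4409}{708768225} = - \frac{395}{4267} + \frac{4409}{708768225} = - \frac{279944635672}{3024314016075}$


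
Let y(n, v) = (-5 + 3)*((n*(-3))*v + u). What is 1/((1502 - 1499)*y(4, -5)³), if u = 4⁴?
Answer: -1/757307904 ≈ -1.3205e-9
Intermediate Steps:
u = 256
y(n, v) = -512 + 6*n*v (y(n, v) = (-5 + 3)*((n*(-3))*v + 256) = -2*((-3*n)*v + 256) = -2*(-3*n*v + 256) = -2*(256 - 3*n*v) = -512 + 6*n*v)
1/((1502 - 1499)*y(4, -5)³) = 1/((1502 - 1499)*(-512 + 6*4*(-5))³) = 1/(3*(-512 - 120)³) = 1/(3*(-632)³) = 1/(3*(-252435968)) = 1/(-757307904) = -1/757307904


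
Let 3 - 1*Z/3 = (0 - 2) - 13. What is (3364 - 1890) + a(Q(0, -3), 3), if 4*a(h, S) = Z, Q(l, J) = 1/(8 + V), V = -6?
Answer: 2975/2 ≈ 1487.5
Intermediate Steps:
Z = 54 (Z = 9 - 3*((0 - 2) - 13) = 9 - 3*(-2 - 13) = 9 - 3*(-15) = 9 + 45 = 54)
Q(l, J) = ½ (Q(l, J) = 1/(8 - 6) = 1/2 = ½)
a(h, S) = 27/2 (a(h, S) = (¼)*54 = 27/2)
(3364 - 1890) + a(Q(0, -3), 3) = (3364 - 1890) + 27/2 = 1474 + 27/2 = 2975/2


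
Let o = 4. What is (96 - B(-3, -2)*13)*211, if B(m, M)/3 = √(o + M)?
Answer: 20256 - 8229*√2 ≈ 8618.4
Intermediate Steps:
B(m, M) = 3*√(4 + M)
(96 - B(-3, -2)*13)*211 = (96 - 3*√(4 - 2)*13)*211 = (96 - 3*√2*13)*211 = (96 - 39*√2)*211 = 20256 - 8229*√2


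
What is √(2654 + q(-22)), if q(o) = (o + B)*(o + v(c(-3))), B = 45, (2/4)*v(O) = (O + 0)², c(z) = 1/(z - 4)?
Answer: √105298/7 ≈ 46.357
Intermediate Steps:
c(z) = 1/(-4 + z)
v(O) = 2*O² (v(O) = 2*(O + 0)² = 2*O²)
q(o) = (45 + o)*(2/49 + o) (q(o) = (o + 45)*(o + 2*(1/(-4 - 3))²) = (45 + o)*(o + 2*(1/(-7))²) = (45 + o)*(o + 2*(-⅐)²) = (45 + o)*(o + 2*(1/49)) = (45 + o)*(o + 2/49) = (45 + o)*(2/49 + o))
√(2654 + q(-22)) = √(2654 + (90/49 + (-22)² + (2207/49)*(-22))) = √(2654 + (90/49 + 484 - 48554/49)) = √(2654 - 24748/49) = √(105298/49) = √105298/7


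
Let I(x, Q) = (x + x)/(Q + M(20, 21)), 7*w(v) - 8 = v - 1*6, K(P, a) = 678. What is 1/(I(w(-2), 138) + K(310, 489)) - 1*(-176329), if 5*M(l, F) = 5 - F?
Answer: 119551063/678 ≈ 1.7633e+5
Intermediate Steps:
M(l, F) = 1 - F/5 (M(l, F) = (5 - F)/5 = 1 - F/5)
w(v) = 2/7 + v/7 (w(v) = 8/7 + (v - 1*6)/7 = 8/7 + (v - 6)/7 = 8/7 + (-6 + v)/7 = 8/7 + (-6/7 + v/7) = 2/7 + v/7)
I(x, Q) = 2*x/(-16/5 + Q) (I(x, Q) = (x + x)/(Q + (1 - 1/5*21)) = (2*x)/(Q + (1 - 21/5)) = (2*x)/(Q - 16/5) = (2*x)/(-16/5 + Q) = 2*x/(-16/5 + Q))
1/(I(w(-2), 138) + K(310, 489)) - 1*(-176329) = 1/(10*(2/7 + (1/7)*(-2))/(-16 + 5*138) + 678) - 1*(-176329) = 1/(10*(2/7 - 2/7)/(-16 + 690) + 678) + 176329 = 1/(10*0/674 + 678) + 176329 = 1/(10*0*(1/674) + 678) + 176329 = 1/(0 + 678) + 176329 = 1/678 + 176329 = 119551063/678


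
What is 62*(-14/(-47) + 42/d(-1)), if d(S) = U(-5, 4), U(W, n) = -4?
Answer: -29729/47 ≈ -632.53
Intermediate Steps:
d(S) = -4
62*(-14/(-47) + 42/d(-1)) = 62*(-14/(-47) + 42/(-4)) = 62*(-14*(-1/47) + 42*(-1/4)) = 62*(14/47 - 21/2) = 62*(-959/94) = -29729/47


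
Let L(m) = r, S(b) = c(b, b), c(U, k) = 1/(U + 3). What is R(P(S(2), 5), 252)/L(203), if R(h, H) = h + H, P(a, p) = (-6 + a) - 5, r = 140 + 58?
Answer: 67/55 ≈ 1.2182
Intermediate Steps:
c(U, k) = 1/(3 + U)
S(b) = 1/(3 + b)
r = 198
L(m) = 198
P(a, p) = -11 + a
R(h, H) = H + h
R(P(S(2), 5), 252)/L(203) = (252 + (-11 + 1/(3 + 2)))/198 = (252 + (-11 + 1/5))*(1/198) = (252 + (-11 + ⅕))*(1/198) = (252 - 54/5)*(1/198) = (1206/5)*(1/198) = 67/55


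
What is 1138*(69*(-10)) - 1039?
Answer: -786259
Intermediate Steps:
1138*(69*(-10)) - 1039 = 1138*(-690) - 1039 = -785220 - 1039 = -786259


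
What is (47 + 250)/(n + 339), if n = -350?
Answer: -27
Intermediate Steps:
(47 + 250)/(n + 339) = (47 + 250)/(-350 + 339) = 297/(-11) = 297*(-1/11) = -27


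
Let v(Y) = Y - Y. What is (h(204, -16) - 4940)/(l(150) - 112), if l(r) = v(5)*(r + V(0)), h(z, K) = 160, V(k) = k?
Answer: 1195/28 ≈ 42.679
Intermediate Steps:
v(Y) = 0
l(r) = 0 (l(r) = 0*(r + 0) = 0*r = 0)
(h(204, -16) - 4940)/(l(150) - 112) = (160 - 4940)/(0 - 112) = -4780/(-112) = -4780*(-1/112) = 1195/28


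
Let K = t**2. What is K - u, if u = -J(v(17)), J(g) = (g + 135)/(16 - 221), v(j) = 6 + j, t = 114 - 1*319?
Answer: 8614967/205 ≈ 42024.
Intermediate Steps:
t = -205 (t = 114 - 319 = -205)
J(g) = -27/41 - g/205 (J(g) = (135 + g)/(-205) = (135 + g)*(-1/205) = -27/41 - g/205)
u = 158/205 (u = -(-27/41 - (6 + 17)/205) = -(-27/41 - 1/205*23) = -(-27/41 - 23/205) = -1*(-158/205) = 158/205 ≈ 0.77073)
K = 42025 (K = (-205)**2 = 42025)
K - u = 42025 - 1*158/205 = 42025 - 158/205 = 8614967/205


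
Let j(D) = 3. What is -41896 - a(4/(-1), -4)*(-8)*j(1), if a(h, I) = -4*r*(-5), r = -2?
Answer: -42856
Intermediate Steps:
a(h, I) = -40 (a(h, I) = -4*(-2)*(-5) = 8*(-5) = -40)
-41896 - a(4/(-1), -4)*(-8)*j(1) = -41896 - (-40*(-8))*3 = -41896 - 320*3 = -41896 - 1*960 = -41896 - 960 = -42856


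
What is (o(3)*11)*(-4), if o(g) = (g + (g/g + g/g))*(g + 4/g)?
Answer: -2860/3 ≈ -953.33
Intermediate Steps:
o(g) = (2 + g)*(g + 4/g) (o(g) = (g + (1 + 1))*(g + 4/g) = (g + 2)*(g + 4/g) = (2 + g)*(g + 4/g))
(o(3)*11)*(-4) = ((4 + 3**2 + 2*3 + 8/3)*11)*(-4) = ((4 + 9 + 6 + 8*(1/3))*11)*(-4) = ((4 + 9 + 6 + 8/3)*11)*(-4) = ((65/3)*11)*(-4) = (715/3)*(-4) = -2860/3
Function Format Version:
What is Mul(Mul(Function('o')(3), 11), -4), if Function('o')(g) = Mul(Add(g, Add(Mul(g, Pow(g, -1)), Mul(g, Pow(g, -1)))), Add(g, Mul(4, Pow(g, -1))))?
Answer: Rational(-2860, 3) ≈ -953.33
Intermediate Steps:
Function('o')(g) = Mul(Add(2, g), Add(g, Mul(4, Pow(g, -1)))) (Function('o')(g) = Mul(Add(g, Add(1, 1)), Add(g, Mul(4, Pow(g, -1)))) = Mul(Add(g, 2), Add(g, Mul(4, Pow(g, -1)))) = Mul(Add(2, g), Add(g, Mul(4, Pow(g, -1)))))
Mul(Mul(Function('o')(3), 11), -4) = Mul(Mul(Add(4, Pow(3, 2), Mul(2, 3), Mul(8, Pow(3, -1))), 11), -4) = Mul(Mul(Add(4, 9, 6, Mul(8, Rational(1, 3))), 11), -4) = Mul(Mul(Add(4, 9, 6, Rational(8, 3)), 11), -4) = Mul(Mul(Rational(65, 3), 11), -4) = Mul(Rational(715, 3), -4) = Rational(-2860, 3)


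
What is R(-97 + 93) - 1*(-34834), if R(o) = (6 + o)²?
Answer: 34838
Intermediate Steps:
R(-97 + 93) - 1*(-34834) = (6 + (-97 + 93))² - 1*(-34834) = (6 - 4)² + 34834 = 2² + 34834 = 4 + 34834 = 34838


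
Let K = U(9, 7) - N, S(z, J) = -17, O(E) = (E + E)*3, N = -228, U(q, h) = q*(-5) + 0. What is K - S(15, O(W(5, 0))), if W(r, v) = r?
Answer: 200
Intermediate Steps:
U(q, h) = -5*q (U(q, h) = -5*q + 0 = -5*q)
O(E) = 6*E (O(E) = (2*E)*3 = 6*E)
K = 183 (K = -5*9 - 1*(-228) = -45 + 228 = 183)
K - S(15, O(W(5, 0))) = 183 - 1*(-17) = 183 + 17 = 200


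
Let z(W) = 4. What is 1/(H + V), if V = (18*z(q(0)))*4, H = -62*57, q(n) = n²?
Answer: -1/3246 ≈ -0.00030807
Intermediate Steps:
H = -3534
V = 288 (V = (18*4)*4 = 72*4 = 288)
1/(H + V) = 1/(-3534 + 288) = 1/(-3246) = -1/3246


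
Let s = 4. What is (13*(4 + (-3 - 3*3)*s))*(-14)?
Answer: 8008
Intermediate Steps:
(13*(4 + (-3 - 3*3)*s))*(-14) = (13*(4 + (-3 - 3*3)*4))*(-14) = (13*(4 + (-3 - 9)*4))*(-14) = (13*(4 - 12*4))*(-14) = (13*(4 - 48))*(-14) = (13*(-44))*(-14) = -572*(-14) = 8008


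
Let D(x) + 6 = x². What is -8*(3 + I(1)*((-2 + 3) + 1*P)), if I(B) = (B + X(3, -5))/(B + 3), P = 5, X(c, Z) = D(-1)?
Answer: 24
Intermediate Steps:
D(x) = -6 + x²
X(c, Z) = -5 (X(c, Z) = -6 + (-1)² = -6 + 1 = -5)
I(B) = (-5 + B)/(3 + B) (I(B) = (B - 5)/(B + 3) = (-5 + B)/(3 + B))
-8*(3 + I(1)*((-2 + 3) + 1*P)) = -8*(3 + ((-5 + 1)/(3 + 1))*((-2 + 3) + 1*5)) = -8*(3 + (-4/4)*(1 + 5)) = -8*(3 + ((¼)*(-4))*6) = -8*(3 - 1*6) = -8*(3 - 6) = -8*(-3) = 24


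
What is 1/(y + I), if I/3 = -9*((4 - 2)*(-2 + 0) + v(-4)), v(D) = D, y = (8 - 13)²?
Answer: 1/241 ≈ 0.0041494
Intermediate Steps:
y = 25 (y = (-5)² = 25)
I = 216 (I = 3*(-9*((4 - 2)*(-2 + 0) - 4)) = 3*(-9*(2*(-2) - 4)) = 3*(-9*(-4 - 4)) = 3*(-9*(-8)) = 3*72 = 216)
1/(y + I) = 1/(25 + 216) = 1/241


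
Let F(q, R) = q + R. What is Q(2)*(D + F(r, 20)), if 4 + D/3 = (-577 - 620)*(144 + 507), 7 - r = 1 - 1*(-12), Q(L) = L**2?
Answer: -9350956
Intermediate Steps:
r = -6 (r = 7 - (1 - 1*(-12)) = 7 - (1 + 12) = 7 - 1*13 = 7 - 13 = -6)
D = -2337753 (D = -12 + 3*((-577 - 620)*(144 + 507)) = -12 + 3*(-1197*651) = -12 + 3*(-779247) = -12 - 2337741 = -2337753)
F(q, R) = R + q
Q(2)*(D + F(r, 20)) = 2**2*(-2337753 + (20 - 6)) = 4*(-2337753 + 14) = 4*(-2337739) = -9350956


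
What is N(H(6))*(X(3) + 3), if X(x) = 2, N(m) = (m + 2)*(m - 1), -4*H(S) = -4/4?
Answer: -135/16 ≈ -8.4375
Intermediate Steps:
H(S) = ¼ (H(S) = -(-1)/4 = -¼*(-1) = ¼)
N(m) = (-1 + m)*(2 + m) (N(m) = (2 + m)*(-1 + m) = (-1 + m)*(2 + m))
N(H(6))*(X(3) + 3) = (-2 + ¼ + (¼)²)*(2 + 3) = (-2 + ¼ + 1/16)*5 = -27/16*5 = -135/16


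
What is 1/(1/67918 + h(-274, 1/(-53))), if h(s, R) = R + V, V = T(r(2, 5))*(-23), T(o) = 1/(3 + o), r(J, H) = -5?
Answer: 1799827/20664078 ≈ 0.087099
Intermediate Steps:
V = 23/2 (V = -23/(3 - 5) = -23/(-2) = -½*(-23) = 23/2 ≈ 11.500)
h(s, R) = 23/2 + R (h(s, R) = R + 23/2 = 23/2 + R)
1/(1/67918 + h(-274, 1/(-53))) = 1/(1/67918 + (23/2 + 1/(-53))) = 1/(1/67918 + (23/2 - 1/53)) = 1/(1/67918 + 1217/106) = 1/(20664078/1799827) = 1799827/20664078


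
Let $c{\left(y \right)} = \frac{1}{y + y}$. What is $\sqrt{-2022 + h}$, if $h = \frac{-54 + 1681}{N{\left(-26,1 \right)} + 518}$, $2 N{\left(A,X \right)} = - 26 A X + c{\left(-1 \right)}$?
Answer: $\frac{i \sqrt{23669353554}}{3423} \approx 44.945 i$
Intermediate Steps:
$c{\left(y \right)} = \frac{1}{2 y}$
$N{\left(A,X \right)} = - \frac{1}{4} - 13 A X$ ($N{\left(A,X \right)} = \frac{- 26 A X + \frac{1}{2 \left(-1\right)}}{2} = \frac{- 26 A X + \frac{1}{2} \left(-1\right)}{2} = \frac{- 26 A X - \frac{1}{2}}{2} = \frac{- \frac{1}{2} - 26 A X}{2} = - \frac{1}{4} - 13 A X$)
$h = \frac{6508}{3423}$ ($h = \frac{-54 + 1681}{\left(- \frac{1}{4} - \left(-338\right) 1\right) + 518} = \frac{1627}{\left(- \frac{1}{4} + 338\right) + 518} = \frac{1627}{\frac{1351}{4} + 518} = \frac{1627}{\frac{3423}{4}} = 1627 \cdot \frac{4}{3423} = \frac{6508}{3423} \approx 1.9013$)
$\sqrt{-2022 + h} = \sqrt{-2022 + \frac{6508}{3423}} = \sqrt{- \frac{6914798}{3423}} = \frac{i \sqrt{23669353554}}{3423}$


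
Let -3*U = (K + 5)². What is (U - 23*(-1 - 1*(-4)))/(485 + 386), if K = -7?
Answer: -211/2613 ≈ -0.080750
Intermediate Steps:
U = -4/3 (U = -(-7 + 5)²/3 = -⅓*(-2)² = -⅓*4 = -4/3 ≈ -1.3333)
(U - 23*(-1 - 1*(-4)))/(485 + 386) = (-4/3 - 23*(-1 - 1*(-4)))/(485 + 386) = (-4/3 - 23*(-1 + 4))/871 = (-4/3 - 23*3)*(1/871) = (-4/3 - 69)*(1/871) = -211/3*1/871 = -211/2613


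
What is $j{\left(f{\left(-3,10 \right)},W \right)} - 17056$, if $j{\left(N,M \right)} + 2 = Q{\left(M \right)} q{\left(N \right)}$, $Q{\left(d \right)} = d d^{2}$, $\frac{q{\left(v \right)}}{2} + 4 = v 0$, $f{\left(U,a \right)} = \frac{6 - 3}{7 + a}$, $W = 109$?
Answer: $-10377290$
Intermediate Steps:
$f{\left(U,a \right)} = \frac{3}{7 + a}$
$q{\left(v \right)} = -8$ ($q{\left(v \right)} = -8 + 2 v 0 = -8 + 2 \cdot 0 = -8 + 0 = -8$)
$Q{\left(d \right)} = d^{3}$
$j{\left(N,M \right)} = -2 - 8 M^{3}$ ($j{\left(N,M \right)} = -2 + M^{3} \left(-8\right) = -2 - 8 M^{3}$)
$j{\left(f{\left(-3,10 \right)},W \right)} - 17056 = \left(-2 - 8 \cdot 109^{3}\right) - 17056 = \left(-2 - 10360232\right) - 17056 = -10360234 - 17056 = -10377290$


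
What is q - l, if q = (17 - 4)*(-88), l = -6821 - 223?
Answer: 5900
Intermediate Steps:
l = -7044
q = -1144 (q = 13*(-88) = -1144)
q - l = -1144 - 1*(-7044) = -1144 + 7044 = 5900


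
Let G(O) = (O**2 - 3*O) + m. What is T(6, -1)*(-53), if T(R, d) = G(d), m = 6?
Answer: -530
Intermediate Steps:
G(O) = 6 + O**2 - 3*O (G(O) = (O**2 - 3*O) + 6 = 6 + O**2 - 3*O)
T(R, d) = 6 + d**2 - 3*d
T(6, -1)*(-53) = (6 + (-1)**2 - 3*(-1))*(-53) = (6 + 1 + 3)*(-53) = 10*(-53) = -530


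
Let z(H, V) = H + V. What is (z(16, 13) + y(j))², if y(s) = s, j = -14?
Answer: 225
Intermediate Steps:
(z(16, 13) + y(j))² = ((16 + 13) - 14)² = (29 - 14)² = 15² = 225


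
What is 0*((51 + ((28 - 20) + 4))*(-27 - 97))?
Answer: 0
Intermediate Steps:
0*((51 + ((28 - 20) + 4))*(-27 - 97)) = 0*((51 + (8 + 4))*(-124)) = 0*((51 + 12)*(-124)) = 0*(63*(-124)) = 0*(-7812) = 0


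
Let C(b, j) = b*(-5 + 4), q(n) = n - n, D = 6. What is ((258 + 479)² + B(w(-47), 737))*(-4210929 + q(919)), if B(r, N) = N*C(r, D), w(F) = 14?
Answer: -2243797728579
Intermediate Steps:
q(n) = 0
C(b, j) = -b (C(b, j) = b*(-1) = -b)
B(r, N) = -N*r (B(r, N) = N*(-r) = -N*r)
((258 + 479)² + B(w(-47), 737))*(-4210929 + q(919)) = ((258 + 479)² - 1*737*14)*(-4210929 + 0) = (737² - 10318)*(-4210929) = (543169 - 10318)*(-4210929) = 532851*(-4210929) = -2243797728579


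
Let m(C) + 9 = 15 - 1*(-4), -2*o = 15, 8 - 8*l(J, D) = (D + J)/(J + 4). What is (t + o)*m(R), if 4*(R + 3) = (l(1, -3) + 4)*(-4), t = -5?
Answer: -125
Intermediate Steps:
l(J, D) = 1 - (D + J)/(8*(4 + J)) (l(J, D) = 1 - (D + J)/(8*(J + 4)) = 1 - (D + J)/(8*(4 + J)))
o = -15/2 (o = -½*15 = -15/2 ≈ -7.5000)
R = -161/20 (R = -3 + (((32 - 1*(-3) + 7*1)/(8*(4 + 1)) + 4)*(-4))/4 = -3 + (((⅛)*(32 + 3 + 7)/5 + 4)*(-4))/4 = -3 + (((⅛)*(⅕)*42 + 4)*(-4))/4 = -3 + ((21/20 + 4)*(-4))/4 = -3 + ((101/20)*(-4))/4 = -3 + (¼)*(-101/5) = -3 - 101/20 = -161/20 ≈ -8.0500)
m(C) = 10 (m(C) = -9 + (15 - 1*(-4)) = -9 + (15 + 4) = -9 + 19 = 10)
(t + o)*m(R) = (-5 - 15/2)*10 = -25/2*10 = -125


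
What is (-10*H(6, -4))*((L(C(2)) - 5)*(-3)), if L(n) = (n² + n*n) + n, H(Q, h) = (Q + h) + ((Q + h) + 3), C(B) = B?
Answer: 1050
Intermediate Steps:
H(Q, h) = 3 + 2*Q + 2*h (H(Q, h) = (Q + h) + (3 + Q + h) = 3 + 2*Q + 2*h)
L(n) = n + 2*n² (L(n) = (n² + n²) + n = 2*n² + n = n + 2*n²)
(-10*H(6, -4))*((L(C(2)) - 5)*(-3)) = (-10*(3 + 2*6 + 2*(-4)))*((2*(1 + 2*2) - 5)*(-3)) = (-10*(3 + 12 - 8))*((2*(1 + 4) - 5)*(-3)) = (-10*7)*((2*5 - 5)*(-3)) = -70*(10 - 5)*(-3) = -350*(-3) = -70*(-15) = 1050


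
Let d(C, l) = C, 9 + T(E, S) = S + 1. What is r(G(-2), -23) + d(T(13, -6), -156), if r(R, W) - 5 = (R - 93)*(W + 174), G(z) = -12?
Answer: -15864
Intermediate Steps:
T(E, S) = -8 + S (T(E, S) = -9 + (S + 1) = -9 + (1 + S) = -8 + S)
r(R, W) = 5 + (-93 + R)*(174 + W) (r(R, W) = 5 + (R - 93)*(W + 174) = 5 + (-93 + R)*(174 + W))
r(G(-2), -23) + d(T(13, -6), -156) = (-16177 - 93*(-23) + 174*(-12) - 12*(-23)) + (-8 - 6) = (-16177 + 2139 - 2088 + 276) - 14 = -15850 - 14 = -15864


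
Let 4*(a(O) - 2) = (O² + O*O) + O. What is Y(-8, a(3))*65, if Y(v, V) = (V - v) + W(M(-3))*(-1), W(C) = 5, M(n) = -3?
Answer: 2665/4 ≈ 666.25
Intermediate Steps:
a(O) = 2 + O²/2 + O/4 (a(O) = 2 + ((O² + O*O) + O)/4 = 2 + ((O² + O²) + O)/4 = 2 + (2*O² + O)/4 = 2 + (O + 2*O²)/4 = 2 + (O²/2 + O/4) = 2 + O²/2 + O/4)
Y(v, V) = -5 + V - v (Y(v, V) = (V - v) + 5*(-1) = (V - v) - 5 = -5 + V - v)
Y(-8, a(3))*65 = (-5 + (2 + (½)*3² + (¼)*3) - 1*(-8))*65 = (-5 + (2 + (½)*9 + ¾) + 8)*65 = (-5 + (2 + 9/2 + ¾) + 8)*65 = (-5 + 29/4 + 8)*65 = (41/4)*65 = 2665/4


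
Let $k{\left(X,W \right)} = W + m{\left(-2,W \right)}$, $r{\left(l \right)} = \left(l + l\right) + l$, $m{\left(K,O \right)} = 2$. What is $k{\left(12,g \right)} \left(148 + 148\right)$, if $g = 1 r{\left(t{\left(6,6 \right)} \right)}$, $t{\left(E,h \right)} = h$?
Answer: $5920$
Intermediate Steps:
$r{\left(l \right)} = 3 l$ ($r{\left(l \right)} = 2 l + l = 3 l$)
$g = 18$ ($g = 1 \cdot 3 \cdot 6 = 1 \cdot 18 = 18$)
$k{\left(X,W \right)} = 2 + W$ ($k{\left(X,W \right)} = W + 2 = 2 + W$)
$k{\left(12,g \right)} \left(148 + 148\right) = \left(2 + 18\right) \left(148 + 148\right) = 20 \cdot 296 = 5920$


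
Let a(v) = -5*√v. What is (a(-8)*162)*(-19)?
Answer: 30780*I*√2 ≈ 43530.0*I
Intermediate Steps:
(a(-8)*162)*(-19) = (-10*I*√2*162)*(-19) = -1620*I*√2*(-19) = 30780*I*√2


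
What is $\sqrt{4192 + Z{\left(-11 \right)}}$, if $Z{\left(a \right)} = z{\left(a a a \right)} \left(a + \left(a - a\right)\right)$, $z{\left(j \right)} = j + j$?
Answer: $\sqrt{33474} \approx 182.96$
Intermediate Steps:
$z{\left(j \right)} = 2 j$
$Z{\left(a \right)} = 2 a^{4}$ ($Z{\left(a \right)} = 2 a a a \left(a + \left(a - a\right)\right) = 2 a^{2} a \left(a + 0\right) = 2 a^{3} a = 2 a^{4}$)
$\sqrt{4192 + Z{\left(-11 \right)}} = \sqrt{4192 + 2 \left(-11\right)^{4}} = \sqrt{4192 + 2 \cdot 14641} = \sqrt{4192 + 29282} = \sqrt{33474}$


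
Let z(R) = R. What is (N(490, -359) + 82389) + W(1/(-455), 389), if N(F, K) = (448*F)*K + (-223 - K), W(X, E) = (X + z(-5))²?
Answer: -16298070033699/207025 ≈ -7.8725e+7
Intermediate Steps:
W(X, E) = (-5 + X)² (W(X, E) = (X - 5)² = (-5 + X)²)
N(F, K) = -223 - K + 448*F*K (N(F, K) = 448*F*K + (-223 - K) = -223 - K + 448*F*K)
(N(490, -359) + 82389) + W(1/(-455), 389) = ((-223 - 1*(-359) + 448*490*(-359)) + 82389) + (-5 + 1/(-455))² = ((-223 + 359 - 78807680) + 82389) + (-5 - 1/455)² = (-78807544 + 82389) + (-2276/455)² = -78725155 + 5180176/207025 = -16298070033699/207025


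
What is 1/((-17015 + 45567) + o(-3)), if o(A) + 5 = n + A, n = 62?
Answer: 1/28606 ≈ 3.4958e-5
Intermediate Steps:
o(A) = 57 + A (o(A) = -5 + (62 + A) = 57 + A)
1/((-17015 + 45567) + o(-3)) = 1/((-17015 + 45567) + (57 - 3)) = 1/(28552 + 54) = 1/28606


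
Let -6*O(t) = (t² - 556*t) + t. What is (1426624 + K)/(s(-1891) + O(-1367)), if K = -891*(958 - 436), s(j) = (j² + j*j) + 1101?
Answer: 1442283/10072451 ≈ 0.14319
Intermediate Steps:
O(t) = -t²/6 + 185*t/2 (O(t) = -((t² - 556*t) + t)/6 = -(t² - 555*t)/6 = -t²/6 + 185*t/2)
s(j) = 1101 + 2*j² (s(j) = (j² + j²) + 1101 = 2*j² + 1101 = 1101 + 2*j²)
K = -465102 (K = -891*522 = -465102)
(1426624 + K)/(s(-1891) + O(-1367)) = (1426624 - 465102)/((1101 + 2*(-1891)²) + (⅙)*(-1367)*(555 - 1*(-1367))) = 961522/((1101 + 2*3575881) + (⅙)*(-1367)*(555 + 1367)) = 961522/((1101 + 7151762) + (⅙)*(-1367)*1922) = 961522/(7152863 - 1313687/3) = 961522/(20144902/3) = 961522*(3/20144902) = 1442283/10072451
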